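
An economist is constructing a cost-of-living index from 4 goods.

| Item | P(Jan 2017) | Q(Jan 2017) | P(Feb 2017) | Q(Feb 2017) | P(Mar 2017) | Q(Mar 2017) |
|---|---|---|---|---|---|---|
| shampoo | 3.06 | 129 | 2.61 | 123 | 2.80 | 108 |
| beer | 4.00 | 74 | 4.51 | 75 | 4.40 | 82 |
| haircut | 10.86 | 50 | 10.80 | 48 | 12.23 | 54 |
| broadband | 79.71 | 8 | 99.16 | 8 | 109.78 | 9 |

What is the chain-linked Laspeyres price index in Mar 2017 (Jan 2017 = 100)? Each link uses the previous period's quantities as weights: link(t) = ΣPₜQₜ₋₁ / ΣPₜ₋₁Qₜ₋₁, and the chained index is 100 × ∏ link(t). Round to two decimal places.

Link Jan 2017→Feb 2017:
ΣP(Feb 2017)Q(Jan 2017) = 2.61×129 + 4.51×74 + 10.80×50 + 99.16×8 = 336.69 + 333.74 + 540 + 793.28 = 2003.71
ΣP(Jan 2017)Q(Jan 2017) = 3.06×129 + 4.00×74 + 10.86×50 + 79.71×8 = 394.74 + 296 + 543 + 637.68 = 1871.42
link = 2003.71/1871.42 = 1.070690
Link Feb 2017→Mar 2017:
ΣP(Mar 2017)Q(Feb 2017) = 2.80×123 + 4.40×75 + 12.23×48 + 109.78×8 = 344.4 + 330 + 587.04 + 878.24 = 2139.68
ΣP(Feb 2017)Q(Feb 2017) = 2.61×123 + 4.51×75 + 10.80×48 + 99.16×8 = 321.03 + 338.25 + 518.4 + 793.28 = 1970.96
link = 2139.68/1970.96 = 1.085603
Chained index = 100 × 1.070690 × 1.085603 = 116.2344

116.23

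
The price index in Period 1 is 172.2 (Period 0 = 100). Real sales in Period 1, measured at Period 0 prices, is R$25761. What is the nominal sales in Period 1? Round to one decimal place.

Nominal = Real × (Index/100) = 25761 × (172.2/100)
        = 25761 × 1.722 = 44360.4420

44360.4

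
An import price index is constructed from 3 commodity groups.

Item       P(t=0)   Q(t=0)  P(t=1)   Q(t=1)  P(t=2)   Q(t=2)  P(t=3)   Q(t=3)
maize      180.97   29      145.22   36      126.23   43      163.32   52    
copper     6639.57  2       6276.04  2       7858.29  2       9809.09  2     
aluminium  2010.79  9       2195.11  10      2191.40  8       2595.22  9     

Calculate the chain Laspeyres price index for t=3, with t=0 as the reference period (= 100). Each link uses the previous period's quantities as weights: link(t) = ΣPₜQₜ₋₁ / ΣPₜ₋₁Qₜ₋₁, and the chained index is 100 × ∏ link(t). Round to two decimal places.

129.73

Link t=0→t=1:
ΣP(t=1)Q(t=0) = 145.22×29 + 6276.04×2 + 2195.11×9 = 4211.38 + 12552.08 + 19755.99 = 36519.45
ΣP(t=0)Q(t=0) = 180.97×29 + 6639.57×2 + 2010.79×9 = 5248.13 + 13279.14 + 18097.11 = 36624.38
link = 36519.45/36624.38 = 0.997135
Link t=1→t=2:
ΣP(t=2)Q(t=1) = 126.23×36 + 7858.29×2 + 2191.40×10 = 4544.28 + 15716.58 + 21914 = 42174.86
ΣP(t=1)Q(t=1) = 145.22×36 + 6276.04×2 + 2195.11×10 = 5227.92 + 12552.08 + 21951.1 = 39731.1
link = 42174.86/39731.1 = 1.061507
Link t=2→t=3:
ΣP(t=3)Q(t=2) = 163.32×43 + 9809.09×2 + 2595.22×8 = 7022.76 + 19618.18 + 20761.76 = 47402.7
ΣP(t=2)Q(t=2) = 126.23×43 + 7858.29×2 + 2191.40×8 = 5427.89 + 15716.58 + 17531.2 = 38675.67
link = 47402.7/38675.67 = 1.225647
Chained index = 100 × 0.997135 × 1.061507 × 1.225647 = 129.7305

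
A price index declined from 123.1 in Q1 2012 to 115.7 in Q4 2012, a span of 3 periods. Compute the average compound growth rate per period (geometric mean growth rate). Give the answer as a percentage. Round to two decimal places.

-2.05%

Growth factor = (115.7/123.1)^(1/3) = (0.939886)^(1/3) = 0.979547
Growth rate = 0.979547 − 1 = -0.020453 = -2.0453%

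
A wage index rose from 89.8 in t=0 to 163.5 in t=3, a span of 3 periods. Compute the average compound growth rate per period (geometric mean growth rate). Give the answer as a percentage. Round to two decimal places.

Growth factor = (163.5/89.8)^(1/3) = (1.820713)^(1/3) = 1.221088
Growth rate = 1.221088 − 1 = 0.221088 = 22.1088%

22.11%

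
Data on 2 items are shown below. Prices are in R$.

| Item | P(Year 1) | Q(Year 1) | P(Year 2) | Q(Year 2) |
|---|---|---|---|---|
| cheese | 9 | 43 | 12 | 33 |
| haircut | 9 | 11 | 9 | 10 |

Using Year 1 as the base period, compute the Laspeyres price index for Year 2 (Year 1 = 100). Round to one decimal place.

126.5

Laspeyres price index uses base-period quantities as weights.
ΣP(Year 2)·Q(Year 1) = 12×43 + 9×11 = 516 + 99 = 615
ΣP(Year 1)·Q(Year 1) = 9×43 + 9×11 = 387 + 99 = 486
Index = 615 / 486 × 100 = 126.5432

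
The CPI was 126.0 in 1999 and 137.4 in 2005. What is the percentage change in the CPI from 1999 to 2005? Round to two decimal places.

Change = (137.4 − 126.0) / 126.0 × 100
       = 11.4 / 126.0 × 100 = 9.0476%

9.05%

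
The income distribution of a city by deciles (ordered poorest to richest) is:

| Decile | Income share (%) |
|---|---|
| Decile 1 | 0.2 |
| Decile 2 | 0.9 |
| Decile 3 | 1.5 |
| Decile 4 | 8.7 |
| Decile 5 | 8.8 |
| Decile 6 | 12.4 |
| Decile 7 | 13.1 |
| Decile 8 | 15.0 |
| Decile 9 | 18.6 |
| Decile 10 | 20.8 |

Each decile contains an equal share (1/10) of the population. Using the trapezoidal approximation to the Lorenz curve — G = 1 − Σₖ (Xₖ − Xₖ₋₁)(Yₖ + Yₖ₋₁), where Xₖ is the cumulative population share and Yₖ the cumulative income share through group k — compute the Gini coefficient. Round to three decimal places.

0.394

Cumulative income shares Yₖ: 0.0020, 0.0110, 0.0260, 0.1130, 0.2010, 0.3250, 0.4560, 0.6060, 0.7920, 1.0000
Σ (Xₖ−Xₖ₋₁)(Yₖ+Yₖ₋₁) = (1/10)(0.0020+0.0000) + (1/10)(0.0110+0.0020) + (1/10)(0.0260+0.0110) + (1/10)(0.1130+0.0260) + (1/10)(0.2010+0.1130) + (1/10)(0.3250+0.2010) + (1/10)(0.4560+0.3250) + (1/10)(0.6060+0.4560) + (1/10)(0.7920+0.6060) + (1/10)(1.0000+0.7920)
  = 0.0002 + 0.0013 + 0.0037 + 0.0139 + 0.0314 + 0.0526 + 0.0781 + 0.1062 + 0.1398 + 0.1792 = 0.6064
G = 1 − 0.6064 = 0.3936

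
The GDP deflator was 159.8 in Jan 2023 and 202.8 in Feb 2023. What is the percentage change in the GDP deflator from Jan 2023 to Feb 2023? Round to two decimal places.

Change = (202.8 − 159.8) / 159.8 × 100
       = 43.0 / 159.8 × 100 = 26.9086%

26.91%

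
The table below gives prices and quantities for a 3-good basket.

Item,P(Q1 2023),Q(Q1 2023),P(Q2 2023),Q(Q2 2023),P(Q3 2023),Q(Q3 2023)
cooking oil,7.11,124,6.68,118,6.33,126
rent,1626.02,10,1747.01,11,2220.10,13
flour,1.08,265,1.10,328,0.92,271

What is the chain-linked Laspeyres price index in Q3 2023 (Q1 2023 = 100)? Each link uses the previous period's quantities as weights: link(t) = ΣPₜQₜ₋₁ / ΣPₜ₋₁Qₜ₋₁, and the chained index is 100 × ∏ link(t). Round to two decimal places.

Link Q1 2023→Q2 2023:
ΣP(Q2 2023)Q(Q1 2023) = 6.68×124 + 1747.01×10 + 1.10×265 = 828.32 + 17470.1 + 291.5 = 18589.92
ΣP(Q1 2023)Q(Q1 2023) = 7.11×124 + 1626.02×10 + 1.08×265 = 881.64 + 16260.2 + 286.2 = 17428.04
link = 18589.92/17428.04 = 1.066667
Link Q2 2023→Q3 2023:
ΣP(Q3 2023)Q(Q2 2023) = 6.33×118 + 2220.10×11 + 0.92×328 = 746.94 + 24421.1 + 301.76 = 25469.8
ΣP(Q2 2023)Q(Q2 2023) = 6.68×118 + 1747.01×11 + 1.10×328 = 788.24 + 19217.11 + 360.8 = 20366.15
link = 25469.8/20366.15 = 1.250595
Chained index = 100 × 1.066667 × 1.250595 = 133.3968

133.40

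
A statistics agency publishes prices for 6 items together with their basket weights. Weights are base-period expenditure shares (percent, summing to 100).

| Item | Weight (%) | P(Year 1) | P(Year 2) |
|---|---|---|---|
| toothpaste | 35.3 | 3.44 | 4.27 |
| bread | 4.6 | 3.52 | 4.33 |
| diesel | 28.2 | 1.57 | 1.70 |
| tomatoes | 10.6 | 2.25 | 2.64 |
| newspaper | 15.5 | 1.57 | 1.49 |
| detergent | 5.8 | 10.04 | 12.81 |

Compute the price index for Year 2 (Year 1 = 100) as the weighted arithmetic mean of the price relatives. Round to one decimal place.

toothpaste: 35.3 × (4.27/3.44) = 35.3 × 1.241279 = 43.8172
bread: 4.6 × (4.33/3.52) = 4.6 × 1.230114 = 5.6585
diesel: 28.2 × (1.70/1.57) = 28.2 × 1.082803 = 30.5350
tomatoes: 10.6 × (2.64/2.25) = 10.6 × 1.173333 = 12.4373
newspaper: 15.5 × (1.49/1.57) = 15.5 × 0.949045 = 14.7102
detergent: 5.8 × (12.81/10.04) = 5.8 × 1.275896 = 7.4002
Index = Σ wᵢ·(p₁ᵢ/p₀ᵢ) = 43.8172 + 5.6585 + 30.5350 + 12.4373 + 14.7102 + 7.4002 = 114.5584

114.6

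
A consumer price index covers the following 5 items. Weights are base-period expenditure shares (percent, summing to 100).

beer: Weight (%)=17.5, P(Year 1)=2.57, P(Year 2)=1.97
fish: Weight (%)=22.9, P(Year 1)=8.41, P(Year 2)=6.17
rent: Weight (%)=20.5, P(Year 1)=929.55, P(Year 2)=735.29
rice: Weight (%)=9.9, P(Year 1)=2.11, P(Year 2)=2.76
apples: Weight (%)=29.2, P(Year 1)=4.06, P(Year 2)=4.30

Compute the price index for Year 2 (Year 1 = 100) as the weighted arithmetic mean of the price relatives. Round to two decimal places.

beer: 17.5 × (1.97/2.57) = 17.5 × 0.766537 = 13.4144
fish: 22.9 × (6.17/8.41) = 22.9 × 0.733650 = 16.8006
rent: 20.5 × (735.29/929.55) = 20.5 × 0.791017 = 16.2159
rice: 9.9 × (2.76/2.11) = 9.9 × 1.308057 = 12.9498
apples: 29.2 × (4.30/4.06) = 29.2 × 1.059113 = 30.9261
Index = Σ wᵢ·(p₁ᵢ/p₀ᵢ) = 13.4144 + 16.8006 + 16.2159 + 12.9498 + 30.9261 = 90.3067

90.31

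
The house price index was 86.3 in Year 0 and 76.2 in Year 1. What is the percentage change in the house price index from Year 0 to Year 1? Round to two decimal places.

-11.70%

Change = (76.2 − 86.3) / 86.3 × 100
       = -10.1 / 86.3 × 100 = -11.7034%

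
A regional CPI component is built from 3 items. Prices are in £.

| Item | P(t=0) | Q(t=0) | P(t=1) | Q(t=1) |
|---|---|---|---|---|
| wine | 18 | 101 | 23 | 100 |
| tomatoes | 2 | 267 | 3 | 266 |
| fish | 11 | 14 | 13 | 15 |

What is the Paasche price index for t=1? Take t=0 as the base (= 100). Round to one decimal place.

Paasche price index uses current-period quantities as weights.
ΣP(t=1)·Q(t=1) = 23×100 + 3×266 + 13×15 = 2300 + 798 + 195 = 3293
ΣP(t=0)·Q(t=1) = 18×100 + 2×266 + 11×15 = 1800 + 532 + 165 = 2497
Index = 3293 / 2497 × 100 = 131.8783

131.9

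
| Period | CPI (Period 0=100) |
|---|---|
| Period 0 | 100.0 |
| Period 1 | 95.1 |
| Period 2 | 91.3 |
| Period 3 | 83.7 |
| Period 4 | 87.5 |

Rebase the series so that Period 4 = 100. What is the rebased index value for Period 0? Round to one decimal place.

114.3

Rebased(Period 0) = 100.0 / 87.5 × 100 = 114.2857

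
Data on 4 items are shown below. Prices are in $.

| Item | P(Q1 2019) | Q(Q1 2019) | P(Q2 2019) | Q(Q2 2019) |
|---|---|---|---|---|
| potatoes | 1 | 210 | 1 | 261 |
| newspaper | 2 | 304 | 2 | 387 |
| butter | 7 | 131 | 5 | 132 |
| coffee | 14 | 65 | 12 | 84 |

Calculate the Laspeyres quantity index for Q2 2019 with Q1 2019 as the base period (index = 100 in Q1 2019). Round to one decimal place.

118.5

Laspeyres quantity index uses base-period prices as weights.
ΣP(Q1 2019)·Q(Q2 2019) = 1×261 + 2×387 + 7×132 + 14×84 = 261 + 774 + 924 + 1176 = 3135
ΣP(Q1 2019)·Q(Q1 2019) = 1×210 + 2×304 + 7×131 + 14×65 = 210 + 608 + 917 + 910 = 2645
Index = 3135 / 2645 × 100 = 118.5255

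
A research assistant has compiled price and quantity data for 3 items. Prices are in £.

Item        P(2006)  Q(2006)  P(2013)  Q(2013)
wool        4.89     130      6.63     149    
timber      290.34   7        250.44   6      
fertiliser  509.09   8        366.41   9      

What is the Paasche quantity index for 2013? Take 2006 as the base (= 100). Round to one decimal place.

104.4

Paasche quantity index uses current-period prices as weights.
ΣP(2013)·Q(2013) = 6.63×149 + 250.44×6 + 366.41×9 = 987.87 + 1502.64 + 3297.69 = 5788.2
ΣP(2013)·Q(2006) = 6.63×130 + 250.44×7 + 366.41×8 = 861.9 + 1753.08 + 2931.28 = 5546.26
Index = 5788.2 / 5546.26 × 100 = 104.3622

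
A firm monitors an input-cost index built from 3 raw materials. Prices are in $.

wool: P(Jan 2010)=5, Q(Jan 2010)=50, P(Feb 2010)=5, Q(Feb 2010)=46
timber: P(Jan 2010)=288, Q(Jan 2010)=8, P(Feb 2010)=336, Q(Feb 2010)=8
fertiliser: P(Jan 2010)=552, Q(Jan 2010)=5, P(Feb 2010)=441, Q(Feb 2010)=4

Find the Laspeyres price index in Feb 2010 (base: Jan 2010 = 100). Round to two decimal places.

Laspeyres price index uses base-period quantities as weights.
ΣP(Feb 2010)·Q(Jan 2010) = 5×50 + 336×8 + 441×5 = 250 + 2688 + 2205 = 5143
ΣP(Jan 2010)·Q(Jan 2010) = 5×50 + 288×8 + 552×5 = 250 + 2304 + 2760 = 5314
Index = 5143 / 5314 × 100 = 96.7821

96.78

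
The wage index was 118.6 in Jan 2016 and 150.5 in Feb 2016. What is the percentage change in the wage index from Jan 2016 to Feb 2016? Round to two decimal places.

Change = (150.5 − 118.6) / 118.6 × 100
       = 31.9 / 118.6 × 100 = 26.8971%

26.90%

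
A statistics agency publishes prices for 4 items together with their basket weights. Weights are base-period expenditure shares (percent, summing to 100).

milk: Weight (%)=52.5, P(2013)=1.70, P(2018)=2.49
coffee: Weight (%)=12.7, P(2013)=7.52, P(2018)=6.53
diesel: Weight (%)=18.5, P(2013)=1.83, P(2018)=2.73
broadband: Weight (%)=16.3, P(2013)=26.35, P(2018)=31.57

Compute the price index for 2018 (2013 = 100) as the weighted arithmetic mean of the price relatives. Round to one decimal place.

135.1

milk: 52.5 × (2.49/1.70) = 52.5 × 1.464706 = 76.8971
coffee: 12.7 × (6.53/7.52) = 12.7 × 0.868351 = 11.0281
diesel: 18.5 × (2.73/1.83) = 18.5 × 1.491803 = 27.5984
broadband: 16.3 × (31.57/26.35) = 16.3 × 1.198102 = 19.5291
Index = Σ wᵢ·(p₁ᵢ/p₀ᵢ) = 76.8971 + 11.0281 + 27.5984 + 19.5291 = 135.0525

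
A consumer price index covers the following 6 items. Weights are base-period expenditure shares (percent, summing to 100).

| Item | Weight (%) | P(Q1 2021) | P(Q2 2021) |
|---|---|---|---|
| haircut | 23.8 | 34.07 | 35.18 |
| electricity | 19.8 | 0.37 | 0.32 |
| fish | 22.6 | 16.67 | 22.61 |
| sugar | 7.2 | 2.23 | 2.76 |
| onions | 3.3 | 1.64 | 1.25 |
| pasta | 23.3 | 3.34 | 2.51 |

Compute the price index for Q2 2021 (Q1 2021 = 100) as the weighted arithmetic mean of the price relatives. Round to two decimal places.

haircut: 23.8 × (35.18/34.07) = 23.8 × 1.032580 = 24.5754
electricity: 19.8 × (0.32/0.37) = 19.8 × 0.864865 = 17.1243
fish: 22.6 × (22.61/16.67) = 22.6 × 1.356329 = 30.6530
sugar: 7.2 × (2.76/2.23) = 7.2 × 1.237668 = 8.9112
onions: 3.3 × (1.25/1.64) = 3.3 × 0.762195 = 2.5152
pasta: 23.3 × (2.51/3.34) = 23.3 × 0.751497 = 17.5099
Index = Σ wᵢ·(p₁ᵢ/p₀ᵢ) = 24.5754 + 17.1243 + 30.6530 + 8.9112 + 2.5152 + 17.5099 = 101.2891

101.29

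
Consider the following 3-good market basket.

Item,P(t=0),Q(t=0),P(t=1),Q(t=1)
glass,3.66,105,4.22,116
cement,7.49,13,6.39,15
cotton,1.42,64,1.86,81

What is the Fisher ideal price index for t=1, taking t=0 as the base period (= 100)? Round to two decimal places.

Laspeyres component (base-period weights):
ΣP(t=1)Q(t=0) = 4.22×105 + 6.39×13 + 1.86×64 = 443.1 + 83.07 + 119.04 = 645.21
ΣP(t=0)Q(t=0) = 3.66×105 + 7.49×13 + 1.42×64 = 384.3 + 97.37 + 90.88 = 572.55
L = 645.21 / 572.55 × 100 = 112.6906
Paasche component (current-period weights):
ΣP(t=1)Q(t=1) = 4.22×116 + 6.39×15 + 1.86×81 = 489.52 + 95.85 + 150.66 = 736.03
ΣP(t=0)Q(t=1) = 3.66×116 + 7.49×15 + 1.42×81 = 424.56 + 112.35 + 115.02 = 651.93
P = 736.03 / 651.93 × 100 = 112.9002
Fisher = √(L × P) = √(112.6906 × 112.9002) = 112.7953

112.80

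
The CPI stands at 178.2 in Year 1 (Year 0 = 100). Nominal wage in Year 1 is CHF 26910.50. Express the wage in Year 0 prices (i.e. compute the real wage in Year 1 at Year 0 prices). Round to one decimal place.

15101.3

Real = Nominal ÷ (Index/100) = 26910.50 ÷ (178.2/100)
     = 26910.50 ÷ 1.782 = 15101.2907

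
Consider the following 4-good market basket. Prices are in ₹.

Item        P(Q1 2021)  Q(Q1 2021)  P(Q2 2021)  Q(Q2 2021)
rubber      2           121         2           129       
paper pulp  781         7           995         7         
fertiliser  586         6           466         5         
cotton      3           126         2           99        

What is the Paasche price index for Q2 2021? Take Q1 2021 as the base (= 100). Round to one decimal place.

Paasche price index uses current-period quantities as weights.
ΣP(Q2 2021)·Q(Q2 2021) = 2×129 + 995×7 + 466×5 + 2×99 = 258 + 6965 + 2330 + 198 = 9751
ΣP(Q1 2021)·Q(Q2 2021) = 2×129 + 781×7 + 586×5 + 3×99 = 258 + 5467 + 2930 + 297 = 8952
Index = 9751 / 8952 × 100 = 108.9254

108.9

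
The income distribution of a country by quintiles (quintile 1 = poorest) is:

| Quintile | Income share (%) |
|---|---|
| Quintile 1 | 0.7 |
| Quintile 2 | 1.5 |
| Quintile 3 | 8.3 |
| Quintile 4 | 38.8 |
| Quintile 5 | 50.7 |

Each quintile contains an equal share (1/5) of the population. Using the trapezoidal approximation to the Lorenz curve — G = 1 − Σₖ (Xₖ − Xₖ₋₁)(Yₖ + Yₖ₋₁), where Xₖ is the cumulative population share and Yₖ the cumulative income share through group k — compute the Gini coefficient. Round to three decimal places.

Cumulative income shares Yₖ: 0.0070, 0.0220, 0.1050, 0.4930, 1.0000
Σ (Xₖ−Xₖ₋₁)(Yₖ+Yₖ₋₁) = (1/5)(0.0070+0.0000) + (1/5)(0.0220+0.0070) + (1/5)(0.1050+0.0220) + (1/5)(0.4930+0.1050) + (1/5)(1.0000+0.4930)
  = 0.0014 + 0.0058 + 0.0254 + 0.1196 + 0.2986 = 0.4508
G = 1 − 0.4508 = 0.5492

0.549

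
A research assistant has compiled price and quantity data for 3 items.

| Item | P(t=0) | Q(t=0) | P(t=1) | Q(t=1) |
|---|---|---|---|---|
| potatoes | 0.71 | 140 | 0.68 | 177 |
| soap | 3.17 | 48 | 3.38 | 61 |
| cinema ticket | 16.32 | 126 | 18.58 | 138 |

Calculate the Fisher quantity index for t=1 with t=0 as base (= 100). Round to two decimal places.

111.32

Laspeyres component (base-period weights):
ΣP(t=0)Q(t=1) = 0.71×177 + 3.17×61 + 16.32×138 = 125.67 + 193.37 + 2252.16 = 2571.2
ΣP(t=0)Q(t=0) = 0.71×140 + 3.17×48 + 16.32×126 = 99.4 + 152.16 + 2056.32 = 2307.88
L = 2571.2 / 2307.88 × 100 = 111.4096
Paasche component (current-period weights):
ΣP(t=1)Q(t=1) = 0.68×177 + 3.38×61 + 18.58×138 = 120.36 + 206.18 + 2564.04 = 2890.58
ΣP(t=1)Q(t=0) = 0.68×140 + 3.38×48 + 18.58×126 = 95.2 + 162.24 + 2341.08 = 2598.52
P = 2890.58 / 2598.52 × 100 = 111.2395
Fisher = √(L × P) = √(111.4096 × 111.2395) = 111.3245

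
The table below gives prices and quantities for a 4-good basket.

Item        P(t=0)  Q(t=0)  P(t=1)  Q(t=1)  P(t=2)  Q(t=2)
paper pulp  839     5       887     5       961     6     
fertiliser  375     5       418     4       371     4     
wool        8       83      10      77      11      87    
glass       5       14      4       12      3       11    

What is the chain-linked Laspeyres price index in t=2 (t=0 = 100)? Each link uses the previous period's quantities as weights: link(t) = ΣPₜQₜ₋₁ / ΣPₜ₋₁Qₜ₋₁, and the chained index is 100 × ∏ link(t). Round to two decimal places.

Link t=0→t=1:
ΣP(t=1)Q(t=0) = 887×5 + 418×5 + 10×83 + 4×14 = 4435 + 2090 + 830 + 56 = 7411
ΣP(t=0)Q(t=0) = 839×5 + 375×5 + 8×83 + 5×14 = 4195 + 1875 + 664 + 70 = 6804
link = 7411/6804 = 1.089212
Link t=1→t=2:
ΣP(t=2)Q(t=1) = 961×5 + 371×4 + 11×77 + 3×12 = 4805 + 1484 + 847 + 36 = 7172
ΣP(t=1)Q(t=1) = 887×5 + 418×4 + 10×77 + 4×12 = 4435 + 1672 + 770 + 48 = 6925
link = 7172/6925 = 1.035668
Chained index = 100 × 1.089212 × 1.035668 = 112.8062

112.81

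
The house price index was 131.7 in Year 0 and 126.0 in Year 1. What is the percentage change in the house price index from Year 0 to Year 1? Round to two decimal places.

Change = (126.0 − 131.7) / 131.7 × 100
       = -5.7 / 131.7 × 100 = -4.3280%

-4.33%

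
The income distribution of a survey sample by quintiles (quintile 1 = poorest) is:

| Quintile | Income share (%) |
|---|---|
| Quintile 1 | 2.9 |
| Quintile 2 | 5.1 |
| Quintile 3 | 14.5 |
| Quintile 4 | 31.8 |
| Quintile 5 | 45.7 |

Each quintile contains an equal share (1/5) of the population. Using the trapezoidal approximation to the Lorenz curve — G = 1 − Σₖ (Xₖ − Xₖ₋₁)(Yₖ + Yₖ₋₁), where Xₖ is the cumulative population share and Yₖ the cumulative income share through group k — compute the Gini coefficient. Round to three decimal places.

Cumulative income shares Yₖ: 0.0290, 0.0800, 0.2250, 0.5430, 1.0000
Σ (Xₖ−Xₖ₋₁)(Yₖ+Yₖ₋₁) = (1/5)(0.0290+0.0000) + (1/5)(0.0800+0.0290) + (1/5)(0.2250+0.0800) + (1/5)(0.5430+0.2250) + (1/5)(1.0000+0.5430)
  = 0.0058 + 0.0218 + 0.0610 + 0.1536 + 0.3086 = 0.5508
G = 1 − 0.5508 = 0.4492

0.449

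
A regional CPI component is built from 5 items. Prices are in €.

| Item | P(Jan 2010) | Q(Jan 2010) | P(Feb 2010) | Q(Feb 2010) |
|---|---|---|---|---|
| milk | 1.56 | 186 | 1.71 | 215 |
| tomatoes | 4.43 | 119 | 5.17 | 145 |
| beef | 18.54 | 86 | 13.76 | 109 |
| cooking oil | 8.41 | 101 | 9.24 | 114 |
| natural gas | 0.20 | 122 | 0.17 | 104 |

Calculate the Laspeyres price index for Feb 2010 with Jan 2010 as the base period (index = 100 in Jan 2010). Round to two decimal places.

93.46

Laspeyres price index uses base-period quantities as weights.
ΣP(Feb 2010)·Q(Jan 2010) = 1.71×186 + 5.17×119 + 13.76×86 + 9.24×101 + 0.17×122 = 318.06 + 615.23 + 1183.36 + 933.24 + 20.74 = 3070.63
ΣP(Jan 2010)·Q(Jan 2010) = 1.56×186 + 4.43×119 + 18.54×86 + 8.41×101 + 0.20×122 = 290.16 + 527.17 + 1594.44 + 849.41 + 24.4 = 3285.58
Index = 3070.63 / 3285.58 × 100 = 93.4578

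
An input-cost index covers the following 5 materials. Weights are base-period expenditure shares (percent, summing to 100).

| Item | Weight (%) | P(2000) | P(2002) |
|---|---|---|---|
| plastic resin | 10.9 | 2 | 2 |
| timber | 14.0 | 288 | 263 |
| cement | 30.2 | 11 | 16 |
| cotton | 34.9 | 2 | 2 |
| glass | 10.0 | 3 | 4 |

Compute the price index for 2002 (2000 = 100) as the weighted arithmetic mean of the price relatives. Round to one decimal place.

115.8

plastic resin: 10.9 × (2/2) = 10.9 × 1.000000 = 10.9000
timber: 14.0 × (263/288) = 14.0 × 0.913194 = 12.7847
cement: 30.2 × (16/11) = 30.2 × 1.454545 = 43.9273
cotton: 34.9 × (2/2) = 34.9 × 1.000000 = 34.9000
glass: 10.0 × (4/3) = 10.0 × 1.333333 = 13.3333
Index = Σ wᵢ·(p₁ᵢ/p₀ᵢ) = 10.9000 + 12.7847 + 43.9273 + 34.9000 + 13.3333 = 115.8453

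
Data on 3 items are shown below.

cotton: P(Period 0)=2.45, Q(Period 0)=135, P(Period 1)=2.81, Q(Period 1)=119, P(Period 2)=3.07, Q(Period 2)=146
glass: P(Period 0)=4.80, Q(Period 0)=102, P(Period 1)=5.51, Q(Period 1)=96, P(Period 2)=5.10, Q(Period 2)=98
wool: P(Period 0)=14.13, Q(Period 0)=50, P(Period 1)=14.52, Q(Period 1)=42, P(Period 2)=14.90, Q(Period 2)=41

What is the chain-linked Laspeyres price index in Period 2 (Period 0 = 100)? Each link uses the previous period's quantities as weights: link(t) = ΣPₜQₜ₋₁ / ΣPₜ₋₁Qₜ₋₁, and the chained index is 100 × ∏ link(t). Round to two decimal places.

109.76

Link Period 0→Period 1:
ΣP(Period 1)Q(Period 0) = 2.81×135 + 5.51×102 + 14.52×50 = 379.35 + 562.02 + 726 = 1667.37
ΣP(Period 0)Q(Period 0) = 2.45×135 + 4.80×102 + 14.13×50 = 330.75 + 489.6 + 706.5 = 1526.85
link = 1667.37/1526.85 = 1.092033
Link Period 1→Period 2:
ΣP(Period 2)Q(Period 1) = 3.07×119 + 5.10×96 + 14.90×42 = 365.33 + 489.6 + 625.8 = 1480.73
ΣP(Period 1)Q(Period 1) = 2.81×119 + 5.51×96 + 14.52×42 = 334.39 + 528.96 + 609.84 = 1473.19
link = 1480.73/1473.19 = 1.005118
Chained index = 100 × 1.092033 × 1.005118 = 109.7622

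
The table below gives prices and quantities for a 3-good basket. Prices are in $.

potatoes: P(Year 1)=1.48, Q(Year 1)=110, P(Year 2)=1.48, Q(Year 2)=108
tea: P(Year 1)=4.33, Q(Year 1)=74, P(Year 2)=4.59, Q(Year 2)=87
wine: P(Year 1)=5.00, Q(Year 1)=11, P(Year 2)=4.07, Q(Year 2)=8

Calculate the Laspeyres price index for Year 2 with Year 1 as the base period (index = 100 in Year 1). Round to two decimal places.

Laspeyres price index uses base-period quantities as weights.
ΣP(Year 2)·Q(Year 1) = 1.48×110 + 4.59×74 + 4.07×11 = 162.8 + 339.66 + 44.77 = 547.23
ΣP(Year 1)·Q(Year 1) = 1.48×110 + 4.33×74 + 5.00×11 = 162.8 + 320.42 + 55 = 538.22
Index = 547.23 / 538.22 × 100 = 101.6740

101.67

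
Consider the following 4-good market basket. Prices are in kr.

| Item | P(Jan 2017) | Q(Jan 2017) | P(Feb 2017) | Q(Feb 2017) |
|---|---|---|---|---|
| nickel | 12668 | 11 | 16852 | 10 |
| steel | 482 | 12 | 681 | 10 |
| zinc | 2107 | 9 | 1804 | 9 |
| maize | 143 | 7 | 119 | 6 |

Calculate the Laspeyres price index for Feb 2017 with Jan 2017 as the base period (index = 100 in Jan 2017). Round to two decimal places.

127.57

Laspeyres price index uses base-period quantities as weights.
ΣP(Feb 2017)·Q(Jan 2017) = 16852×11 + 681×12 + 1804×9 + 119×7 = 185372 + 8172 + 16236 + 833 = 210613
ΣP(Jan 2017)·Q(Jan 2017) = 12668×11 + 482×12 + 2107×9 + 143×7 = 139348 + 5784 + 18963 + 1001 = 165096
Index = 210613 / 165096 × 100 = 127.5700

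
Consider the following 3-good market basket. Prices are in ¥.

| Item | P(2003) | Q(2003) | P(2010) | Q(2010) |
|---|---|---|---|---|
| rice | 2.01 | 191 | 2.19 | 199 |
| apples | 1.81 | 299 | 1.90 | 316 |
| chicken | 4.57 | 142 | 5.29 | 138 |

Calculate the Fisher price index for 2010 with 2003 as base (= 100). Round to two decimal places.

110.30

Laspeyres component (base-period weights):
ΣP(2010)Q(2003) = 2.19×191 + 1.90×299 + 5.29×142 = 418.29 + 568.1 + 751.18 = 1737.57
ΣP(2003)Q(2003) = 2.01×191 + 1.81×299 + 4.57×142 = 383.91 + 541.19 + 648.94 = 1574.04
L = 1737.57 / 1574.04 × 100 = 110.3892
Paasche component (current-period weights):
ΣP(2010)Q(2010) = 2.19×199 + 1.90×316 + 5.29×138 = 435.81 + 600.4 + 730.02 = 1766.23
ΣP(2003)Q(2010) = 2.01×199 + 1.81×316 + 4.57×138 = 399.99 + 571.96 + 630.66 = 1602.61
P = 1766.23 / 1602.61 × 100 = 110.2096
Fisher = √(L × P) = √(110.3892 × 110.2096) = 110.2994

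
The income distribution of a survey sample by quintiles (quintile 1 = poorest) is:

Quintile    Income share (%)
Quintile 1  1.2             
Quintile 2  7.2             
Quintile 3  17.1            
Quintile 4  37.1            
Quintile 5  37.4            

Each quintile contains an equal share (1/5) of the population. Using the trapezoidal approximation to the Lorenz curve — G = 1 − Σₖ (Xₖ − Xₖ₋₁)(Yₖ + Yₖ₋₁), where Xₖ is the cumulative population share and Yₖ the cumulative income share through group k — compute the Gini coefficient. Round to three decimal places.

0.409

Cumulative income shares Yₖ: 0.0120, 0.0840, 0.2550, 0.6260, 1.0000
Σ (Xₖ−Xₖ₋₁)(Yₖ+Yₖ₋₁) = (1/5)(0.0120+0.0000) + (1/5)(0.0840+0.0120) + (1/5)(0.2550+0.0840) + (1/5)(0.6260+0.2550) + (1/5)(1.0000+0.6260)
  = 0.0024 + 0.0192 + 0.0678 + 0.1762 + 0.3252 = 0.5908
G = 1 − 0.5908 = 0.4092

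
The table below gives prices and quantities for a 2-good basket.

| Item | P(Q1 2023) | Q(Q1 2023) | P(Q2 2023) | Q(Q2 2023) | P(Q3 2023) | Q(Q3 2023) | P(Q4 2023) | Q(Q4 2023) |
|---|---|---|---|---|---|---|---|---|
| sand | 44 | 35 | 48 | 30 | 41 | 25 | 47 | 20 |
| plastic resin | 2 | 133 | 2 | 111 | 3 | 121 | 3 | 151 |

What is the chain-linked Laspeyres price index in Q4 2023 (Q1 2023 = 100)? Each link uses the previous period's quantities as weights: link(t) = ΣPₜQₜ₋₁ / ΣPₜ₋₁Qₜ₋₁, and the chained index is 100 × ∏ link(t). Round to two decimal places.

112.28

Link Q1 2023→Q2 2023:
ΣP(Q2 2023)Q(Q1 2023) = 48×35 + 2×133 = 1680 + 266 = 1946
ΣP(Q1 2023)Q(Q1 2023) = 44×35 + 2×133 = 1540 + 266 = 1806
link = 1946/1806 = 1.077519
Link Q2 2023→Q3 2023:
ΣP(Q3 2023)Q(Q2 2023) = 41×30 + 3×111 = 1230 + 333 = 1563
ΣP(Q2 2023)Q(Q2 2023) = 48×30 + 2×111 = 1440 + 222 = 1662
link = 1563/1662 = 0.940433
Link Q3 2023→Q4 2023:
ΣP(Q4 2023)Q(Q3 2023) = 47×25 + 3×121 = 1175 + 363 = 1538
ΣP(Q3 2023)Q(Q3 2023) = 41×25 + 3×121 = 1025 + 363 = 1388
link = 1538/1388 = 1.108069
Chained index = 100 × 1.077519 × 0.940433 × 1.108069 = 112.2845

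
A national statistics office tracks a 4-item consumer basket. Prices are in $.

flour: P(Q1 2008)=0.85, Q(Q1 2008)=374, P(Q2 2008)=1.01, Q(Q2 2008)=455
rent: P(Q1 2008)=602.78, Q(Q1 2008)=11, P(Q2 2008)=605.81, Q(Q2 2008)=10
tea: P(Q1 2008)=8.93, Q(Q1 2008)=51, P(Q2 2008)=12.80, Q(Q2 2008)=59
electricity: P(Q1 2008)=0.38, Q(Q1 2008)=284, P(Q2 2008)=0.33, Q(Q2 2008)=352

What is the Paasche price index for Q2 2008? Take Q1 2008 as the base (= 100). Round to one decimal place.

Paasche price index uses current-period quantities as weights.
ΣP(Q2 2008)·Q(Q2 2008) = 1.01×455 + 605.81×10 + 12.80×59 + 0.33×352 = 459.55 + 6058.1 + 755.2 + 116.16 = 7389.01
ΣP(Q1 2008)·Q(Q2 2008) = 0.85×455 + 602.78×10 + 8.93×59 + 0.38×352 = 386.75 + 6027.8 + 526.87 + 133.76 = 7075.18
Index = 7389.01 / 7075.18 × 100 = 104.4356

104.4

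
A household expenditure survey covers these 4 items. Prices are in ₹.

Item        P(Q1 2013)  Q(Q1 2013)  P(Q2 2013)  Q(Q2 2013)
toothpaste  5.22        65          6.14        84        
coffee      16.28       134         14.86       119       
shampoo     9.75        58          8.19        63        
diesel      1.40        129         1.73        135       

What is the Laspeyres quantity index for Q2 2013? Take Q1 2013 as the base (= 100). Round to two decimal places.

Laspeyres quantity index uses base-period prices as weights.
ΣP(Q1 2013)·Q(Q2 2013) = 5.22×84 + 16.28×119 + 9.75×63 + 1.40×135 = 438.48 + 1937.32 + 614.25 + 189 = 3179.05
ΣP(Q1 2013)·Q(Q1 2013) = 5.22×65 + 16.28×134 + 9.75×58 + 1.40×129 = 339.3 + 2181.52 + 565.5 + 180.6 = 3266.92
Index = 3179.05 / 3266.92 × 100 = 97.3103

97.31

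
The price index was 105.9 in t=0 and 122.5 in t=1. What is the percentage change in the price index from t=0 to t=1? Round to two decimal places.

Change = (122.5 − 105.9) / 105.9 × 100
       = 16.6 / 105.9 × 100 = 15.6752%

15.68%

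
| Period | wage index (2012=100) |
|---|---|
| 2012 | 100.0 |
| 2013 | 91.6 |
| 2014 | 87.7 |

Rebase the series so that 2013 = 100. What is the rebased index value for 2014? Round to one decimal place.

Rebased(2014) = 87.7 / 91.6 × 100 = 95.7424

95.7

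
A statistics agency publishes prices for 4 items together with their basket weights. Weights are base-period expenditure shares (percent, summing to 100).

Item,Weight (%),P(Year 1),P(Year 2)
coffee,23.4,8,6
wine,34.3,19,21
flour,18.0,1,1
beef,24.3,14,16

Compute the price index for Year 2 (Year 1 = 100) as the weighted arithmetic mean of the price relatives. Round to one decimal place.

101.2

coffee: 23.4 × (6/8) = 23.4 × 0.750000 = 17.5500
wine: 34.3 × (21/19) = 34.3 × 1.105263 = 37.9105
flour: 18.0 × (1/1) = 18.0 × 1.000000 = 18.0000
beef: 24.3 × (16/14) = 24.3 × 1.142857 = 27.7714
Index = Σ wᵢ·(p₁ᵢ/p₀ᵢ) = 17.5500 + 37.9105 + 18.0000 + 27.7714 = 101.2320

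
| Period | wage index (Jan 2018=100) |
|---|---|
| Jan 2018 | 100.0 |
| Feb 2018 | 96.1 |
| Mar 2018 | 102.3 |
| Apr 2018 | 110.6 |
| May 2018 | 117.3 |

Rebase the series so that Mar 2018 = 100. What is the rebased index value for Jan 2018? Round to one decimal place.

97.8

Rebased(Jan 2018) = 100.0 / 102.3 × 100 = 97.7517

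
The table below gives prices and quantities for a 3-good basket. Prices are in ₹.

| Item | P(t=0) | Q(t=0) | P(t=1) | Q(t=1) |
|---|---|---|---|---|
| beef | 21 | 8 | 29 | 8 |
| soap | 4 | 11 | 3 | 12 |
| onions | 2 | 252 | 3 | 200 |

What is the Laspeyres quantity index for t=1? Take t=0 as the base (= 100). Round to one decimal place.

86.0

Laspeyres quantity index uses base-period prices as weights.
ΣP(t=0)·Q(t=1) = 21×8 + 4×12 + 2×200 = 168 + 48 + 400 = 616
ΣP(t=0)·Q(t=0) = 21×8 + 4×11 + 2×252 = 168 + 44 + 504 = 716
Index = 616 / 716 × 100 = 86.0335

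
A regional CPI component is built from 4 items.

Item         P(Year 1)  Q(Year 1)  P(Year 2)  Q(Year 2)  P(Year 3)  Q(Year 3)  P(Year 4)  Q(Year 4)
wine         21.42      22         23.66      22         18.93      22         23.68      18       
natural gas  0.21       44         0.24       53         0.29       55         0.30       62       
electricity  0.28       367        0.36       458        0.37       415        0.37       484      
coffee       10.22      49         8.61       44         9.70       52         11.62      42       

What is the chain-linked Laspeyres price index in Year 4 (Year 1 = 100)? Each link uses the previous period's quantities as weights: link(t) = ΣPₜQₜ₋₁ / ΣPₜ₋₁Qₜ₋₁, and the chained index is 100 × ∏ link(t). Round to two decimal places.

113.51

Link Year 1→Year 2:
ΣP(Year 2)Q(Year 1) = 23.66×22 + 0.24×44 + 0.36×367 + 8.61×49 = 520.52 + 10.56 + 132.12 + 421.89 = 1085.09
ΣP(Year 1)Q(Year 1) = 21.42×22 + 0.21×44 + 0.28×367 + 10.22×49 = 471.24 + 9.24 + 102.76 + 500.78 = 1084.02
link = 1085.09/1084.02 = 1.000987
Link Year 2→Year 3:
ΣP(Year 3)Q(Year 2) = 18.93×22 + 0.29×53 + 0.37×458 + 9.70×44 = 416.46 + 15.37 + 169.46 + 426.8 = 1028.09
ΣP(Year 2)Q(Year 2) = 23.66×22 + 0.24×53 + 0.36×458 + 8.61×44 = 520.52 + 12.72 + 164.88 + 378.84 = 1076.96
link = 1028.09/1076.96 = 0.954622
Link Year 3→Year 4:
ΣP(Year 4)Q(Year 3) = 23.68×22 + 0.30×55 + 0.37×415 + 11.62×52 = 520.96 + 16.5 + 153.55 + 604.24 = 1295.25
ΣP(Year 3)Q(Year 3) = 18.93×22 + 0.29×55 + 0.37×415 + 9.70×52 = 416.46 + 15.95 + 153.55 + 504.4 = 1090.36
link = 1295.25/1090.36 = 1.187910
Chained index = 100 × 1.000987 × 0.954622 × 1.187910 = 113.5125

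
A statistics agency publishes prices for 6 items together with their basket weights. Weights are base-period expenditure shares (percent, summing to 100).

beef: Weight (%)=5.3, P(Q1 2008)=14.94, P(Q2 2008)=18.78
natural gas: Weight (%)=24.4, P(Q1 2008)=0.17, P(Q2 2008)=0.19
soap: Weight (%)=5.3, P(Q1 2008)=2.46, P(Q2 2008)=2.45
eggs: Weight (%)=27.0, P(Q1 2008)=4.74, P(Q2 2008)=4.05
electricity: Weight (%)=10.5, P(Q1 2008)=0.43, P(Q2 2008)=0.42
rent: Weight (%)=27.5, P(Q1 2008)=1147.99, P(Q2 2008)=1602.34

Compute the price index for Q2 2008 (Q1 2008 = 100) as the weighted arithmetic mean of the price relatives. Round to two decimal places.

beef: 5.3 × (18.78/14.94) = 5.3 × 1.257028 = 6.6622
natural gas: 24.4 × (0.19/0.17) = 24.4 × 1.117647 = 27.2706
soap: 5.3 × (2.45/2.46) = 5.3 × 0.995935 = 5.2785
eggs: 27.0 × (4.05/4.74) = 27.0 × 0.854430 = 23.0696
electricity: 10.5 × (0.42/0.43) = 10.5 × 0.976744 = 10.2558
rent: 27.5 × (1602.34/1147.99) = 27.5 × 1.395779 = 38.3839
Index = Σ wᵢ·(p₁ᵢ/p₀ᵢ) = 6.6622 + 27.2706 + 5.2785 + 23.0696 + 10.2558 + 38.3839 = 110.9206

110.92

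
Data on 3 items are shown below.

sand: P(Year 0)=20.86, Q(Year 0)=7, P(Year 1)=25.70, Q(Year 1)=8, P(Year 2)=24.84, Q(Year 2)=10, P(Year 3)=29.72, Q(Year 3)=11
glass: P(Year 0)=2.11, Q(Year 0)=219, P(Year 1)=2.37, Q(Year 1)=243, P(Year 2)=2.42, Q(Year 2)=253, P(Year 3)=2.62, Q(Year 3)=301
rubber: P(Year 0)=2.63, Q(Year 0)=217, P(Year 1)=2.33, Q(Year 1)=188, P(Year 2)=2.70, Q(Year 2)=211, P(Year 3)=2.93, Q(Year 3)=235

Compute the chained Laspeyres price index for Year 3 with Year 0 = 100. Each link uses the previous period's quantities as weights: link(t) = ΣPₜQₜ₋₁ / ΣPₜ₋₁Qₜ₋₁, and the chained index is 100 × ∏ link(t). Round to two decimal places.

119.67

Link Year 0→Year 1:
ΣP(Year 1)Q(Year 0) = 25.70×7 + 2.37×219 + 2.33×217 = 179.9 + 519.03 + 505.61 = 1204.54
ΣP(Year 0)Q(Year 0) = 20.86×7 + 2.11×219 + 2.63×217 = 146.02 + 462.09 + 570.71 = 1178.82
link = 1204.54/1178.82 = 1.021818
Link Year 1→Year 2:
ΣP(Year 2)Q(Year 1) = 24.84×8 + 2.42×243 + 2.70×188 = 198.72 + 588.06 + 507.6 = 1294.38
ΣP(Year 1)Q(Year 1) = 25.70×8 + 2.37×243 + 2.33×188 = 205.6 + 575.91 + 438.04 = 1219.55
link = 1294.38/1219.55 = 1.061359
Link Year 2→Year 3:
ΣP(Year 3)Q(Year 2) = 29.72×10 + 2.62×253 + 2.93×211 = 297.2 + 662.86 + 618.23 = 1578.29
ΣP(Year 2)Q(Year 2) = 24.84×10 + 2.42×253 + 2.70×211 = 248.4 + 612.26 + 569.7 = 1430.36
link = 1578.29/1430.36 = 1.103422
Chained index = 100 × 1.021818 × 1.061359 × 1.103422 = 119.6678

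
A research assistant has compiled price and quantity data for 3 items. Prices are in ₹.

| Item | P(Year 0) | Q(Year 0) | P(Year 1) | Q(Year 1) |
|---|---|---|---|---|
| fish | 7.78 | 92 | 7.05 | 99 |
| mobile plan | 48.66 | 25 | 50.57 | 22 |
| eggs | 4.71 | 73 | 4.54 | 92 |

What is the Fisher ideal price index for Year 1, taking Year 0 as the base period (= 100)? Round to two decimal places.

98.29

Laspeyres component (base-period weights):
ΣP(Year 1)Q(Year 0) = 7.05×92 + 50.57×25 + 4.54×73 = 648.6 + 1264.25 + 331.42 = 2244.27
ΣP(Year 0)Q(Year 0) = 7.78×92 + 48.66×25 + 4.71×73 = 715.76 + 1216.5 + 343.83 = 2276.09
L = 2244.27 / 2276.09 × 100 = 98.6020
Paasche component (current-period weights):
ΣP(Year 1)Q(Year 1) = 7.05×99 + 50.57×22 + 4.54×92 = 697.95 + 1112.54 + 417.68 = 2228.17
ΣP(Year 0)Q(Year 1) = 7.78×99 + 48.66×22 + 4.71×92 = 770.22 + 1070.52 + 433.32 = 2274.06
P = 2228.17 / 2274.06 × 100 = 97.9820
Fisher = √(L × P) = √(98.6020 × 97.9820) = 98.2915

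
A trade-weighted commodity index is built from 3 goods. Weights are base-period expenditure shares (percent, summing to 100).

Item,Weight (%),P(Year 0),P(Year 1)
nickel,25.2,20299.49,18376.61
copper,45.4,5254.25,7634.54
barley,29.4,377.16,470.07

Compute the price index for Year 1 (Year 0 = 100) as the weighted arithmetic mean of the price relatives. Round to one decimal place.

nickel: 25.2 × (18376.61/20299.49) = 25.2 × 0.905274 = 22.8129
copper: 45.4 × (7634.54/5254.25) = 45.4 × 1.453022 = 65.9672
barley: 29.4 × (470.07/377.16) = 29.4 × 1.246341 = 36.6424
Index = Σ wᵢ·(p₁ᵢ/p₀ᵢ) = 22.8129 + 65.9672 + 36.6424 = 125.4225

125.4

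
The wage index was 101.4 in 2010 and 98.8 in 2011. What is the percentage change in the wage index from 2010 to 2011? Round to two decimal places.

-2.56%

Change = (98.8 − 101.4) / 101.4 × 100
       = -2.6 / 101.4 × 100 = -2.5641%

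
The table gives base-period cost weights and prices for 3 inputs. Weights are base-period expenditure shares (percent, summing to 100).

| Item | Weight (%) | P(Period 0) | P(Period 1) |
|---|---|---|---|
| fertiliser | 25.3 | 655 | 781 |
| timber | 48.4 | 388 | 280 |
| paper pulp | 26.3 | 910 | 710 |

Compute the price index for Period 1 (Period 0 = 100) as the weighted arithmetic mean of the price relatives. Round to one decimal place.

fertiliser: 25.3 × (781/655) = 25.3 × 1.192366 = 30.1669
timber: 48.4 × (280/388) = 48.4 × 0.721649 = 34.9278
paper pulp: 26.3 × (710/910) = 26.3 × 0.780220 = 20.5198
Index = Σ wᵢ·(p₁ᵢ/p₀ᵢ) = 30.1669 + 34.9278 + 20.5198 = 85.6145

85.6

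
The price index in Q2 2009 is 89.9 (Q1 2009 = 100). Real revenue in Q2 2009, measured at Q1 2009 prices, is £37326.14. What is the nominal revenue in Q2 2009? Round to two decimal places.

Nominal = Real × (Index/100) = 37326.14 × (89.9/100)
        = 37326.14 × 0.899 = 33556.1999

33556.20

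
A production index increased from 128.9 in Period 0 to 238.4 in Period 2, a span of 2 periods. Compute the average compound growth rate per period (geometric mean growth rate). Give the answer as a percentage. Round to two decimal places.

36.00%

Growth factor = (238.4/128.9)^(1/2) = (1.849496)^(1/2) = 1.359962
Growth rate = 1.359962 − 1 = 0.359962 = 35.9962%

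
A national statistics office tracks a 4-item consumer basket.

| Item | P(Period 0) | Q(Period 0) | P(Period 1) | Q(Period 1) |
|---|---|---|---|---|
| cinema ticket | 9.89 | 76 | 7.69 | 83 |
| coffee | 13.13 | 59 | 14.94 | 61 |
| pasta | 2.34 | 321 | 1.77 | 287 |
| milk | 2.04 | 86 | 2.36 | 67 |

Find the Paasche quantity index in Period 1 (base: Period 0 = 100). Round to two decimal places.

99.05

Paasche quantity index uses current-period prices as weights.
ΣP(Period 1)·Q(Period 1) = 7.69×83 + 14.94×61 + 1.77×287 + 2.36×67 = 638.27 + 911.34 + 507.99 + 158.12 = 2215.72
ΣP(Period 1)·Q(Period 0) = 7.69×76 + 14.94×59 + 1.77×321 + 2.36×86 = 584.44 + 881.46 + 568.17 + 202.96 = 2237.03
Index = 2215.72 / 2237.03 × 100 = 99.0474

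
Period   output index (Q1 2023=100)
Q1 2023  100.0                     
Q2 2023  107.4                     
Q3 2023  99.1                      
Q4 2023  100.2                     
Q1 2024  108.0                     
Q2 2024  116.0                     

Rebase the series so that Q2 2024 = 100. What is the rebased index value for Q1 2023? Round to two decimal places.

Rebased(Q1 2023) = 100.0 / 116.0 × 100 = 86.2069

86.21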